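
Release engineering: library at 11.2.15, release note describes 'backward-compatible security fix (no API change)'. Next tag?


Current: 11.2.15
Change category: 'backward-compatible security fix (no API change)' → patch bump
SemVer rule: patch bump → increment PATCH (MAJOR and MINOR unchanged)
New: 11.2.16

11.2.16


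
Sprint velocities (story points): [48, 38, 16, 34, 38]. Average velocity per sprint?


Formula: Avg velocity = Total points / Number of sprints
Points: [48, 38, 16, 34, 38]
Sum = 48 + 38 + 16 + 34 + 38 = 174
Avg velocity = 174 / 5 = 34.8 points/sprint

34.8 points/sprint


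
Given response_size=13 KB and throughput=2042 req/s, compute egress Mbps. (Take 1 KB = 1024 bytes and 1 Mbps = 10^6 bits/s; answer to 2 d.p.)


Formula: Mbps = payload_bytes * RPS * 8 / 1e6
Payload per request = 13 KB = 13 * 1024 = 13312 bytes
Total bytes/sec = 13312 * 2042 = 27183104
Total bits/sec = 27183104 * 8 = 217464832
Mbps = 217464832 / 1e6 = 217.46

217.46 Mbps


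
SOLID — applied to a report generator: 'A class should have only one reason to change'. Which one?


This describes the Single Responsibility Principle (SRP)

Single Responsibility Principle (SRP)


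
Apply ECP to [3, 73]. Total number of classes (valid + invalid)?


Valid range: [3, 73]
Class 1: x < 3 — invalid
Class 2: 3 ≤ x ≤ 73 — valid
Class 3: x > 73 — invalid
Total equivalence classes: 3

3 equivalence classes


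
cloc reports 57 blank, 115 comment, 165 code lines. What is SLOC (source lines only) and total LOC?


Total LOC = blank + comment + code
Total LOC = 57 + 115 + 165 = 337
SLOC (source only) = code = 165

Total LOC: 337, SLOC: 165


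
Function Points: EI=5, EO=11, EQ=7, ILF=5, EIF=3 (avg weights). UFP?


UFP = EI*4 + EO*5 + EQ*4 + ILF*10 + EIF*7
UFP = 5*4 + 11*5 + 7*4 + 5*10 + 3*7
UFP = 20 + 55 + 28 + 50 + 21
UFP = 174

174


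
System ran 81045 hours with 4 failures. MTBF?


Formula: MTBF = Total operating time / Number of failures
MTBF = 81045 / 4
MTBF = 20261.25 hours

20261.25 hours


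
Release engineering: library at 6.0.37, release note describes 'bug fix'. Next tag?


Current: 6.0.37
Change category: 'bug fix' → patch bump
SemVer rule: patch bump → increment PATCH (MAJOR and MINOR unchanged)
New: 6.0.38

6.0.38


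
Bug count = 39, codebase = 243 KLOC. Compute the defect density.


Defect density = defects / KLOC
Defect density = 39 / 243
Defect density = 0.16 defects/KLOC

0.16 defects/KLOC


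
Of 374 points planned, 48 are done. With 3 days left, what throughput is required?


Formula: Required rate = Remaining points / Days left
Remaining = 374 - 48 = 326 points
Required rate = 326 / 3 = 108.67 points/day

108.67 points/day


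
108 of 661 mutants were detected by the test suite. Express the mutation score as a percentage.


Mutation score = killed / total * 100
Mutation score = 108 / 661 * 100
Mutation score = 16.34%

16.34%


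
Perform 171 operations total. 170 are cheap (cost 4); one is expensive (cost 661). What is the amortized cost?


Formula: Amortized cost = Total cost / Operations
Total cost = (170 * 4) + (1 * 661)
Total cost = 680 + 661 = 1341
Amortized = 1341 / 171 = 7.8421

7.8421


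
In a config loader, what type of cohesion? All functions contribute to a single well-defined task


Reasoning: Best: single purpose
Type: Functional cohesion

Functional cohesion


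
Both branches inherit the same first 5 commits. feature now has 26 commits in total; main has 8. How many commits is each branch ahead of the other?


Common ancestor: commit #5
feature commits after divergence: 26 - 5 = 21
main commits after divergence: 8 - 5 = 3
feature is 21 commits ahead of main
main is 3 commits ahead of feature

feature ahead: 21, main ahead: 3


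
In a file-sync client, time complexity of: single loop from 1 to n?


Reasoning: one pass through n items
Complexity: O(n)

O(n)


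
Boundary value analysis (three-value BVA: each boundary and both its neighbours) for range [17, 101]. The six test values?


Range: [17, 101]
Boundaries: just below min, min, min+1, max-1, max, just above max
Values: [16, 17, 18, 100, 101, 102]

[16, 17, 18, 100, 101, 102]


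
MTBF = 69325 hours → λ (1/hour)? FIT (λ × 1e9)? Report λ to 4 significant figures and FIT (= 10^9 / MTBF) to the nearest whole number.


Formula: λ = 1 / MTBF; FIT = λ × 1e9 = 1e9 / MTBF
λ = 1 / 69325 ≈ 1.442e-05 failures/hour
FIT = 1e9 / 69325 ≈ 14425 failures per 1e9 hours (nearest whole number)

λ = 1.442e-05 /h, FIT = 14425


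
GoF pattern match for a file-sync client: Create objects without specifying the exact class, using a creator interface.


This matches the Factory Method pattern

Factory Method


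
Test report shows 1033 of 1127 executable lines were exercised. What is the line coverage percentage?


Coverage = covered / total * 100
Coverage = 1033 / 1127 * 100
Coverage = 91.66%

91.66%


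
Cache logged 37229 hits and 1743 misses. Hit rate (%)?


Formula: hit rate = hits / (hits + misses) * 100
hit rate = 37229 / (37229 + 1743) * 100
hit rate = 37229 / 38972 * 100
hit rate = 95.53%

95.53%


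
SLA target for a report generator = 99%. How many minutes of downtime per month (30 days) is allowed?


Formula: allowed downtime = period * (100 - SLA) / 100
Period (month (30 days)) = 43200 minutes
Unavailability fraction = (100 - 99.0) / 100
Allowed downtime = 43200 * (100 - 99.0) / 100
Allowed downtime = 432.0 minutes

432.0 minutes


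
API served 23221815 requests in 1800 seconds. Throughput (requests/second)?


Formula: throughput = requests / seconds
throughput = 23221815 / 1800
throughput = 12901.01 requests/second

12901.01 requests/second


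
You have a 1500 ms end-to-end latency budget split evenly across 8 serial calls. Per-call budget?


Formula: per_stage = total_budget / stages
per_stage = 1500 / 8
per_stage = 187.5 ms

187.5 ms


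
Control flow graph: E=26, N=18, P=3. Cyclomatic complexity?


Formula: V(G) = E - N + 2P
V(G) = 26 - 18 + 2*3
V(G) = 8 + 6
V(G) = 14

14


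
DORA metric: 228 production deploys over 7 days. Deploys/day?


Formula: deployments per day = releases / days
= 228 / 7
= 32.571 deploys/day
(equivalently, 228.0 deploys/week)

32.571 deploys/day


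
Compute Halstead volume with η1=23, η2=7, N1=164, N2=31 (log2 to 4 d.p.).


Formula: V = N * log2(η), where N = N1 + N2 and η = η1 + η2
η = 23 + 7 = 30
N = 164 + 31 = 195
log2(30) ≈ 4.9069
V = 195 * 4.9069 = 956.85

956.85


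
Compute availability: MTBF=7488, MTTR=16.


Availability = MTBF / (MTBF + MTTR)
Availability = 7488 / (7488 + 16)
Availability = 7488 / 7504
Availability = 99.7868%

99.7868%


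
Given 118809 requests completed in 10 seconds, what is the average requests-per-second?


Formula: throughput = requests / seconds
throughput = 118809 / 10
throughput = 11880.9 requests/second

11880.9 requests/second


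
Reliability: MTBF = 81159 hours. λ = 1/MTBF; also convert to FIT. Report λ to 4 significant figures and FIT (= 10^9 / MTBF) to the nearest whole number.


Formula: λ = 1 / MTBF; FIT = λ × 1e9 = 1e9 / MTBF
λ = 1 / 81159 ≈ 1.232e-05 failures/hour
FIT = 1e9 / 81159 ≈ 12321 failures per 1e9 hours (nearest whole number)

λ = 1.232e-05 /h, FIT = 12321


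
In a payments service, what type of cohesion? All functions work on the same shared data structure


Reasoning: Functions share data
Type: Communicational cohesion

Communicational cohesion


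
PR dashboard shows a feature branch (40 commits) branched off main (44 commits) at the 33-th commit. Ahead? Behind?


Common ancestor: commit #33
feature commits after divergence: 40 - 33 = 7
main commits after divergence: 44 - 33 = 11
feature is 7 commits ahead of main
main is 11 commits ahead of feature

feature ahead: 7, main ahead: 11


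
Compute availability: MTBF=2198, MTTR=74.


Availability = MTBF / (MTBF + MTTR)
Availability = 2198 / (2198 + 74)
Availability = 2198 / 2272
Availability = 96.743%

96.743%


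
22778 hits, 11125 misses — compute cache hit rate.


Formula: hit rate = hits / (hits + misses) * 100
hit rate = 22778 / (22778 + 11125) * 100
hit rate = 22778 / 33903 * 100
hit rate = 67.19%

67.19%


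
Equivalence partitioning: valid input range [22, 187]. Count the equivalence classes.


Valid range: [22, 187]
Class 1: x < 22 — invalid
Class 2: 22 ≤ x ≤ 187 — valid
Class 3: x > 187 — invalid
Total equivalence classes: 3

3 equivalence classes


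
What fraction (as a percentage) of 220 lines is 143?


Coverage = covered / total * 100
Coverage = 143 / 220 * 100
Coverage = 65.0%

65.0%


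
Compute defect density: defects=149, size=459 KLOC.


Defect density = defects / KLOC
Defect density = 149 / 459
Defect density = 0.325 defects/KLOC

0.325 defects/KLOC


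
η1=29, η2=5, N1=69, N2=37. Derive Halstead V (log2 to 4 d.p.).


Formula: V = N * log2(η), where N = N1 + N2 and η = η1 + η2
η = 29 + 5 = 34
N = 69 + 37 = 106
log2(34) ≈ 5.0875
V = 106 * 5.0875 = 539.28

539.28


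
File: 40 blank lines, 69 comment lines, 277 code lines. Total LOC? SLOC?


Total LOC = blank + comment + code
Total LOC = 40 + 69 + 277 = 386
SLOC (source only) = code = 277

Total LOC: 386, SLOC: 277


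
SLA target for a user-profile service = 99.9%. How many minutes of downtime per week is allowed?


Formula: allowed downtime = period * (100 - SLA) / 100
Period (week) = 10080 minutes
Unavailability fraction = (100 - 99.9) / 100
Allowed downtime = 10080 * (100 - 99.9) / 100
Allowed downtime = 10.08 minutes

10.08 minutes


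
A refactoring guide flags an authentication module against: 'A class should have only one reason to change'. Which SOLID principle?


This describes the Single Responsibility Principle (SRP)

Single Responsibility Principle (SRP)


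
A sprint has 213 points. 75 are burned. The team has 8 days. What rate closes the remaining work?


Formula: Required rate = Remaining points / Days left
Remaining = 213 - 75 = 138 points
Required rate = 138 / 8 = 17.25 points/day

17.25 points/day


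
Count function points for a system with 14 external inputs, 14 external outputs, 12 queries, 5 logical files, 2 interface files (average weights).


UFP = EI*4 + EO*5 + EQ*4 + ILF*10 + EIF*7
UFP = 14*4 + 14*5 + 12*4 + 5*10 + 2*7
UFP = 56 + 70 + 48 + 50 + 14
UFP = 238

238


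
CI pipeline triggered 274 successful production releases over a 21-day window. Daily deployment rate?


Formula: deployments per day = releases / days
= 274 / 21
= 13.048 deploys/day
(equivalently, 91.33 deploys/week)

13.048 deploys/day


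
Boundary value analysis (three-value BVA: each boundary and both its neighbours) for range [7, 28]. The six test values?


Range: [7, 28]
Boundaries: just below min, min, min+1, max-1, max, just above max
Values: [6, 7, 8, 27, 28, 29]

[6, 7, 8, 27, 28, 29]


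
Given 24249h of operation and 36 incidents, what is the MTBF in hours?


Formula: MTBF = Total operating time / Number of failures
MTBF = 24249 / 36
MTBF = 673.58 hours

673.58 hours


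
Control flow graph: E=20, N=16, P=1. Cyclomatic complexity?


Formula: V(G) = E - N + 2P
V(G) = 20 - 16 + 2*1
V(G) = 4 + 2
V(G) = 6

6


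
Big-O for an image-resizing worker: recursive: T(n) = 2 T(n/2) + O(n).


Reasoning: master theorem case 2 (merge-sort recurrence)
Complexity: O(n log n)

O(n log n)


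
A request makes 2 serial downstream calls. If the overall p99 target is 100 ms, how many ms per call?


Formula: per_stage = total_budget / stages
per_stage = 100 / 2
per_stage = 50.0 ms

50.0 ms


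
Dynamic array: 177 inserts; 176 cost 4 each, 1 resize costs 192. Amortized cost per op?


Formula: Amortized cost = Total cost / Operations
Total cost = (176 * 4) + (1 * 192)
Total cost = 704 + 192 = 896
Amortized = 896 / 177 = 5.0621

5.0621


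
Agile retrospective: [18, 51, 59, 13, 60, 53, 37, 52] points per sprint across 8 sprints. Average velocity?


Formula: Avg velocity = Total points / Number of sprints
Points: [18, 51, 59, 13, 60, 53, 37, 52]
Sum = 18 + 51 + 59 + 13 + 60 + 53 + 37 + 52 = 343
Avg velocity = 343 / 8 = 42.88 points/sprint

42.88 points/sprint


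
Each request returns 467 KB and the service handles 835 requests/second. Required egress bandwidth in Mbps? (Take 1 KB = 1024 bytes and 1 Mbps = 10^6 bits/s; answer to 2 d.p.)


Formula: Mbps = payload_bytes * RPS * 8 / 1e6
Payload per request = 467 KB = 467 * 1024 = 478208 bytes
Total bytes/sec = 478208 * 835 = 399303680
Total bits/sec = 399303680 * 8 = 3194429440
Mbps = 3194429440 / 1e6 = 3194.43

3194.43 Mbps


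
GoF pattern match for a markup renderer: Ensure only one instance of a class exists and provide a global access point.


This matches the Singleton pattern

Singleton


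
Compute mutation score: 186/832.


Mutation score = killed / total * 100
Mutation score = 186 / 832 * 100
Mutation score = 22.36%

22.36%


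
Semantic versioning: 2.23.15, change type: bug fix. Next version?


Current: 2.23.15
Change category: 'bug fix' → patch bump
SemVer rule: patch bump → increment PATCH (MAJOR and MINOR unchanged)
New: 2.23.16

2.23.16


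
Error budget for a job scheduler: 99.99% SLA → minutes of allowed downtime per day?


Formula: allowed downtime = period * (100 - SLA) / 100
Period (day) = 1440 minutes
Unavailability fraction = (100 - 99.99) / 100
Allowed downtime = 1440 * (100 - 99.99) / 100
Allowed downtime = 0.144 minutes

0.144 minutes


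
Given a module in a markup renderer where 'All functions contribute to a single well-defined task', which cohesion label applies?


Reasoning: Best: single purpose
Type: Functional cohesion

Functional cohesion


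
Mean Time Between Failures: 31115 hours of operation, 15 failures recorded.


Formula: MTBF = Total operating time / Number of failures
MTBF = 31115 / 15
MTBF = 2074.33 hours

2074.33 hours


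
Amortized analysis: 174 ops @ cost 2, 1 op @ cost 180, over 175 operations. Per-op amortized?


Formula: Amortized cost = Total cost / Operations
Total cost = (174 * 2) + (1 * 180)
Total cost = 348 + 180 = 528
Amortized = 528 / 175 = 3.0171

3.0171


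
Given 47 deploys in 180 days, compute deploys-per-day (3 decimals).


Formula: deployments per day = releases / days
= 47 / 180
= 0.261 deploys/day
(equivalently, 1.83 deploys/week)

0.261 deploys/day


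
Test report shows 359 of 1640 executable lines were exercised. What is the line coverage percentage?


Coverage = covered / total * 100
Coverage = 359 / 1640 * 100
Coverage = 21.89%

21.89%


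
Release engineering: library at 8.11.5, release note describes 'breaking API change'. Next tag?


Current: 8.11.5
Change category: 'breaking API change' → major bump
SemVer rule: major bump → increment MAJOR, reset MINOR and PATCH to 0
New: 9.0.0

9.0.0


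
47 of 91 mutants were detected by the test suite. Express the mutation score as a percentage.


Mutation score = killed / total * 100
Mutation score = 47 / 91 * 100
Mutation score = 51.65%

51.65%


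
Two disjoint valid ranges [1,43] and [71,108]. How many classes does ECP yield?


Valid ranges: [1,43] and [71,108]
Class 1: x < 1 — invalid
Class 2: 1 ≤ x ≤ 43 — valid
Class 3: 43 < x < 71 — invalid (gap between ranges)
Class 4: 71 ≤ x ≤ 108 — valid
Class 5: x > 108 — invalid
Total equivalence classes: 5

5 equivalence classes


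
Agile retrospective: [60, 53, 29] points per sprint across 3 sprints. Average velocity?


Formula: Avg velocity = Total points / Number of sprints
Points: [60, 53, 29]
Sum = 60 + 53 + 29 = 142
Avg velocity = 142 / 3 = 47.33 points/sprint

47.33 points/sprint


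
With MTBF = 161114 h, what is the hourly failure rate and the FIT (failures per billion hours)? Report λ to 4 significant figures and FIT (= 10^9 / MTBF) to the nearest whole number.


Formula: λ = 1 / MTBF; FIT = λ × 1e9 = 1e9 / MTBF
λ = 1 / 161114 ≈ 6.207e-06 failures/hour
FIT = 1e9 / 161114 ≈ 6207 failures per 1e9 hours (nearest whole number)

λ = 6.207e-06 /h, FIT = 6207


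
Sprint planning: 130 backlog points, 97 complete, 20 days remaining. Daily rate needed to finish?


Formula: Required rate = Remaining points / Days left
Remaining = 130 - 97 = 33 points
Required rate = 33 / 20 = 1.65 points/day

1.65 points/day


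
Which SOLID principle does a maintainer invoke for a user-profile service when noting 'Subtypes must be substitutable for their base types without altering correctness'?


This describes the Liskov Substitution Principle (LSP)

Liskov Substitution Principle (LSP)


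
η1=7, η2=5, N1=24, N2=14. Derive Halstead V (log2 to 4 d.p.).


Formula: V = N * log2(η), where N = N1 + N2 and η = η1 + η2
η = 7 + 5 = 12
N = 24 + 14 = 38
log2(12) ≈ 3.5850
V = 38 * 3.5850 = 136.23

136.23


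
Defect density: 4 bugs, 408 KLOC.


Defect density = defects / KLOC
Defect density = 4 / 408
Defect density = 0.01 defects/KLOC

0.01 defects/KLOC


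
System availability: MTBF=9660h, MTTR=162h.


Availability = MTBF / (MTBF + MTTR)
Availability = 9660 / (9660 + 162)
Availability = 9660 / 9822
Availability = 98.3506%

98.3506%


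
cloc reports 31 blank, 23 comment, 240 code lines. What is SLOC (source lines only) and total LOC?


Total LOC = blank + comment + code
Total LOC = 31 + 23 + 240 = 294
SLOC (source only) = code = 240

Total LOC: 294, SLOC: 240


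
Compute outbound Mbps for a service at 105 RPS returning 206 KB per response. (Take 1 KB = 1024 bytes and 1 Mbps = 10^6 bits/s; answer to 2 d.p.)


Formula: Mbps = payload_bytes * RPS * 8 / 1e6
Payload per request = 206 KB = 206 * 1024 = 210944 bytes
Total bytes/sec = 210944 * 105 = 22149120
Total bits/sec = 22149120 * 8 = 177192960
Mbps = 177192960 / 1e6 = 177.19

177.19 Mbps


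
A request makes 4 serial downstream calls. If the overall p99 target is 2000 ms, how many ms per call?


Formula: per_stage = total_budget / stages
per_stage = 2000 / 4
per_stage = 500.0 ms

500.0 ms


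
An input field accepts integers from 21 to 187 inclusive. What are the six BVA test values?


Range: [21, 187]
Boundaries: just below min, min, min+1, max-1, max, just above max
Values: [20, 21, 22, 186, 187, 188]

[20, 21, 22, 186, 187, 188]


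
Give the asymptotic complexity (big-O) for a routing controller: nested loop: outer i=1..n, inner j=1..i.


Reasoning: triangle: n(n+1)/2 ~ n^2/2
Complexity: O(n^2)

O(n^2)


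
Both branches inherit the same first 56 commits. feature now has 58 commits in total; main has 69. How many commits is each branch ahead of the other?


Common ancestor: commit #56
feature commits after divergence: 58 - 56 = 2
main commits after divergence: 69 - 56 = 13
feature is 2 commits ahead of main
main is 13 commits ahead of feature

feature ahead: 2, main ahead: 13


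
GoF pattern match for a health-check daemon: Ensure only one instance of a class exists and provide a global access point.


This matches the Singleton pattern

Singleton


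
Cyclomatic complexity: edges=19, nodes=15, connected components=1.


Formula: V(G) = E - N + 2P
V(G) = 19 - 15 + 2*1
V(G) = 4 + 2
V(G) = 6

6


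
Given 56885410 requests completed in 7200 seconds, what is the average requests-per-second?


Formula: throughput = requests / seconds
throughput = 56885410 / 7200
throughput = 7900.75 requests/second

7900.75 requests/second


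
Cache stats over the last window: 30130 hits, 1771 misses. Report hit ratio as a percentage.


Formula: hit rate = hits / (hits + misses) * 100
hit rate = 30130 / (30130 + 1771) * 100
hit rate = 30130 / 31901 * 100
hit rate = 94.45%

94.45%


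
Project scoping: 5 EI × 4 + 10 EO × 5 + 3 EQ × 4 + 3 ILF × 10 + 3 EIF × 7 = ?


UFP = EI*4 + EO*5 + EQ*4 + ILF*10 + EIF*7
UFP = 5*4 + 10*5 + 3*4 + 3*10 + 3*7
UFP = 20 + 50 + 12 + 30 + 21
UFP = 133

133


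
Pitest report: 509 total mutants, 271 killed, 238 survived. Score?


Mutation score = killed / total * 100
Mutation score = 271 / 509 * 100
Mutation score = 53.24%

53.24%


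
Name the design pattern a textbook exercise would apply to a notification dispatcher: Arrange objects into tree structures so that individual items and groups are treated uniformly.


This matches the Composite pattern

Composite


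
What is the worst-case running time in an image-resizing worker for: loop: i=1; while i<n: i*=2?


Reasoning: i doubles each step so iterations are log2(n)
Complexity: O(log n)

O(log n)


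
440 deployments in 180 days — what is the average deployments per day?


Formula: deployments per day = releases / days
= 440 / 180
= 2.444 deploys/day
(equivalently, 17.11 deploys/week)

2.444 deploys/day


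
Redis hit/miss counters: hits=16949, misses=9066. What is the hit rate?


Formula: hit rate = hits / (hits + misses) * 100
hit rate = 16949 / (16949 + 9066) * 100
hit rate = 16949 / 26015 * 100
hit rate = 65.15%

65.15%


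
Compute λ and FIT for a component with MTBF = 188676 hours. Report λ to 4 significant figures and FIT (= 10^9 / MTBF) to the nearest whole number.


Formula: λ = 1 / MTBF; FIT = λ × 1e9 = 1e9 / MTBF
λ = 1 / 188676 ≈ 5.300e-06 failures/hour
FIT = 1e9 / 188676 ≈ 5300 failures per 1e9 hours (nearest whole number)

λ = 5.300e-06 /h, FIT = 5300


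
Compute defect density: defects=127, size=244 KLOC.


Defect density = defects / KLOC
Defect density = 127 / 244
Defect density = 0.52 defects/KLOC

0.52 defects/KLOC


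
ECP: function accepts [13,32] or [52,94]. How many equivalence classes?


Valid ranges: [13,32] and [52,94]
Class 1: x < 13 — invalid
Class 2: 13 ≤ x ≤ 32 — valid
Class 3: 32 < x < 52 — invalid (gap between ranges)
Class 4: 52 ≤ x ≤ 94 — valid
Class 5: x > 94 — invalid
Total equivalence classes: 5

5 equivalence classes


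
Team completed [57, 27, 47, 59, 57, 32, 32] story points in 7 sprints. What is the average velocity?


Formula: Avg velocity = Total points / Number of sprints
Points: [57, 27, 47, 59, 57, 32, 32]
Sum = 57 + 27 + 47 + 59 + 57 + 32 + 32 = 311
Avg velocity = 311 / 7 = 44.43 points/sprint

44.43 points/sprint


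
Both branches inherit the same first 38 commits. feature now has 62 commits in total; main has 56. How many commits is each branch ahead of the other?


Common ancestor: commit #38
feature commits after divergence: 62 - 38 = 24
main commits after divergence: 56 - 38 = 18
feature is 24 commits ahead of main
main is 18 commits ahead of feature

feature ahead: 24, main ahead: 18


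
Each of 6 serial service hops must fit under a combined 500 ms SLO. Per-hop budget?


Formula: per_stage = total_budget / stages
per_stage = 500 / 6
per_stage = 83.33 ms

83.33 ms


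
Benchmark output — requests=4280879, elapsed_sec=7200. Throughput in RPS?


Formula: throughput = requests / seconds
throughput = 4280879 / 7200
throughput = 594.57 requests/second

594.57 requests/second


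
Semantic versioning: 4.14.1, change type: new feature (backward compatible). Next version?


Current: 4.14.1
Change category: 'new feature (backward compatible)' → minor bump
SemVer rule: minor bump → increment MINOR, reset PATCH to 0 (MAJOR unchanged)
New: 4.15.0

4.15.0


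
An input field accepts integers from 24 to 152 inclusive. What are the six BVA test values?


Range: [24, 152]
Boundaries: just below min, min, min+1, max-1, max, just above max
Values: [23, 24, 25, 151, 152, 153]

[23, 24, 25, 151, 152, 153]


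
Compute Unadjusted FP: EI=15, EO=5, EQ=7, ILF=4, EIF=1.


UFP = EI*4 + EO*5 + EQ*4 + ILF*10 + EIF*7
UFP = 15*4 + 5*5 + 7*4 + 4*10 + 1*7
UFP = 60 + 25 + 28 + 40 + 7
UFP = 160

160


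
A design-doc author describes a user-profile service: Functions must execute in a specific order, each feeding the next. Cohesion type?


Reasoning: Output of one is input to next
Type: Sequential cohesion

Sequential cohesion


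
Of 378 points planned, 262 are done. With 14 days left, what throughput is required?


Formula: Required rate = Remaining points / Days left
Remaining = 378 - 262 = 116 points
Required rate = 116 / 14 = 8.29 points/day

8.29 points/day


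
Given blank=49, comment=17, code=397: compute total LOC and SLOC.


Total LOC = blank + comment + code
Total LOC = 49 + 17 + 397 = 463
SLOC (source only) = code = 397

Total LOC: 463, SLOC: 397


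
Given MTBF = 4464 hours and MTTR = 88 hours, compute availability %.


Availability = MTBF / (MTBF + MTTR)
Availability = 4464 / (4464 + 88)
Availability = 4464 / 4552
Availability = 98.0668%

98.0668%


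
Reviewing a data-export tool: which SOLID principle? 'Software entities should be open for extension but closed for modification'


This describes the Open/Closed Principle (OCP)

Open/Closed Principle (OCP)


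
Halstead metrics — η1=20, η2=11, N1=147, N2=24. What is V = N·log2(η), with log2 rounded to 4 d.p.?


Formula: V = N * log2(η), where N = N1 + N2 and η = η1 + η2
η = 20 + 11 = 31
N = 147 + 24 = 171
log2(31) ≈ 4.9542
V = 171 * 4.9542 = 847.17

847.17


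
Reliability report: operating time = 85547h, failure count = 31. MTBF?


Formula: MTBF = Total operating time / Number of failures
MTBF = 85547 / 31
MTBF = 2759.58 hours

2759.58 hours


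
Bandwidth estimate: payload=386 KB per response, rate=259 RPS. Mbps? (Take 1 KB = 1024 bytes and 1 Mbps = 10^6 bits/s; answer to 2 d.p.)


Formula: Mbps = payload_bytes * RPS * 8 / 1e6
Payload per request = 386 KB = 386 * 1024 = 395264 bytes
Total bytes/sec = 395264 * 259 = 102373376
Total bits/sec = 102373376 * 8 = 818987008
Mbps = 818987008 / 1e6 = 818.99

818.99 Mbps


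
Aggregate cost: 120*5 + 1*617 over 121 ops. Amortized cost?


Formula: Amortized cost = Total cost / Operations
Total cost = (120 * 5) + (1 * 617)
Total cost = 600 + 617 = 1217
Amortized = 1217 / 121 = 10.0579

10.0579


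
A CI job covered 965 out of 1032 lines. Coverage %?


Coverage = covered / total * 100
Coverage = 965 / 1032 * 100
Coverage = 93.51%

93.51%


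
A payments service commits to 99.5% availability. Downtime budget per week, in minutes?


Formula: allowed downtime = period * (100 - SLA) / 100
Period (week) = 10080 minutes
Unavailability fraction = (100 - 99.5) / 100
Allowed downtime = 10080 * (100 - 99.5) / 100
Allowed downtime = 50.4 minutes

50.4 minutes


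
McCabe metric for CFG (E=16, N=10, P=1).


Formula: V(G) = E - N + 2P
V(G) = 16 - 10 + 2*1
V(G) = 6 + 2
V(G) = 8

8


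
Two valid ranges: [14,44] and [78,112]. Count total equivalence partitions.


Valid ranges: [14,44] and [78,112]
Class 1: x < 14 — invalid
Class 2: 14 ≤ x ≤ 44 — valid
Class 3: 44 < x < 78 — invalid (gap between ranges)
Class 4: 78 ≤ x ≤ 112 — valid
Class 5: x > 112 — invalid
Total equivalence classes: 5

5 equivalence classes


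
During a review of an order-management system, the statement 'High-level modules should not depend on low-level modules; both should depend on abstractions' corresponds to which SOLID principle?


This describes the Dependency Inversion Principle (DIP)

Dependency Inversion Principle (DIP)


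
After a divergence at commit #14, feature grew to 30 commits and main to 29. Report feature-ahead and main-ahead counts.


Common ancestor: commit #14
feature commits after divergence: 30 - 14 = 16
main commits after divergence: 29 - 14 = 15
feature is 16 commits ahead of main
main is 15 commits ahead of feature

feature ahead: 16, main ahead: 15


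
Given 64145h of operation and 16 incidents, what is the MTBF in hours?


Formula: MTBF = Total operating time / Number of failures
MTBF = 64145 / 16
MTBF = 4009.06 hours

4009.06 hours


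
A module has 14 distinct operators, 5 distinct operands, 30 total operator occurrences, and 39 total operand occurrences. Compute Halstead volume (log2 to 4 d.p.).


Formula: V = N * log2(η), where N = N1 + N2 and η = η1 + η2
η = 14 + 5 = 19
N = 30 + 39 = 69
log2(19) ≈ 4.2479
V = 69 * 4.2479 = 293.11

293.11


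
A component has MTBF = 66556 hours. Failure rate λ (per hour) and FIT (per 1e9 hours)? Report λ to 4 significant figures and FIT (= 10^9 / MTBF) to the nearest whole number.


Formula: λ = 1 / MTBF; FIT = λ × 1e9 = 1e9 / MTBF
λ = 1 / 66556 ≈ 1.502e-05 failures/hour
FIT = 1e9 / 66556 ≈ 15025 failures per 1e9 hours (nearest whole number)

λ = 1.502e-05 /h, FIT = 15025


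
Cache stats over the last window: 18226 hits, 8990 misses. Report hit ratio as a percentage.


Formula: hit rate = hits / (hits + misses) * 100
hit rate = 18226 / (18226 + 8990) * 100
hit rate = 18226 / 27216 * 100
hit rate = 66.97%

66.97%


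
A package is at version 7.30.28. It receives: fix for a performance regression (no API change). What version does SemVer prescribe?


Current: 7.30.28
Change category: 'fix for a performance regression (no API change)' → patch bump
SemVer rule: patch bump → increment PATCH (MAJOR and MINOR unchanged)
New: 7.30.29

7.30.29


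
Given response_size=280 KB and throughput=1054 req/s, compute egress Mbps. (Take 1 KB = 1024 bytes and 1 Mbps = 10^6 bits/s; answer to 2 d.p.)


Formula: Mbps = payload_bytes * RPS * 8 / 1e6
Payload per request = 280 KB = 280 * 1024 = 286720 bytes
Total bytes/sec = 286720 * 1054 = 302202880
Total bits/sec = 302202880 * 8 = 2417623040
Mbps = 2417623040 / 1e6 = 2417.62

2417.62 Mbps


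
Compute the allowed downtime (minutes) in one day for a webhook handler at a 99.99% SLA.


Formula: allowed downtime = period * (100 - SLA) / 100
Period (day) = 1440 minutes
Unavailability fraction = (100 - 99.99) / 100
Allowed downtime = 1440 * (100 - 99.99) / 100
Allowed downtime = 0.144 minutes

0.144 minutes


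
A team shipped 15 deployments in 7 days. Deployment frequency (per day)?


Formula: deployments per day = releases / days
= 15 / 7
= 2.143 deploys/day
(equivalently, 15.0 deploys/week)

2.143 deploys/day


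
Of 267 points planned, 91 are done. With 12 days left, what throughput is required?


Formula: Required rate = Remaining points / Days left
Remaining = 267 - 91 = 176 points
Required rate = 176 / 12 = 14.67 points/day

14.67 points/day


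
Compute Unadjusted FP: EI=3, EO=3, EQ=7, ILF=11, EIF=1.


UFP = EI*4 + EO*5 + EQ*4 + ILF*10 + EIF*7
UFP = 3*4 + 3*5 + 7*4 + 11*10 + 1*7
UFP = 12 + 15 + 28 + 110 + 7
UFP = 172

172


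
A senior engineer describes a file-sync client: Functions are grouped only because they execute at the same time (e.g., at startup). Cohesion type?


Reasoning: Related by timing only
Type: Temporal cohesion

Temporal cohesion


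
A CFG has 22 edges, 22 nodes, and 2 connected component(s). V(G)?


Formula: V(G) = E - N + 2P
V(G) = 22 - 22 + 2*2
V(G) = 0 + 4
V(G) = 4

4


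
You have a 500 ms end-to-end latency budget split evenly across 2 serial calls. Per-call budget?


Formula: per_stage = total_budget / stages
per_stage = 500 / 2
per_stage = 250.0 ms

250.0 ms


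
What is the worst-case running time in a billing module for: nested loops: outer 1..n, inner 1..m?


Reasoning: product of independent bounds
Complexity: O(n*m)

O(n*m)


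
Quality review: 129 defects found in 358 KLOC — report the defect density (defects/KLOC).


Defect density = defects / KLOC
Defect density = 129 / 358
Defect density = 0.36 defects/KLOC

0.36 defects/KLOC


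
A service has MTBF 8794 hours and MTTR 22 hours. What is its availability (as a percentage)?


Availability = MTBF / (MTBF + MTTR)
Availability = 8794 / (8794 + 22)
Availability = 8794 / 8816
Availability = 99.7505%

99.7505%


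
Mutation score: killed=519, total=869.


Mutation score = killed / total * 100
Mutation score = 519 / 869 * 100
Mutation score = 59.72%

59.72%


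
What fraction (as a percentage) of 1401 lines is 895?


Coverage = covered / total * 100
Coverage = 895 / 1401 * 100
Coverage = 63.88%

63.88%


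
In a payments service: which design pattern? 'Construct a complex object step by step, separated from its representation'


This matches the Builder pattern

Builder


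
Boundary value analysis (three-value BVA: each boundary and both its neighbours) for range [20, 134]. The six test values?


Range: [20, 134]
Boundaries: just below min, min, min+1, max-1, max, just above max
Values: [19, 20, 21, 133, 134, 135]

[19, 20, 21, 133, 134, 135]


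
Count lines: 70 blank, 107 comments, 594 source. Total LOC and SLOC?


Total LOC = blank + comment + code
Total LOC = 70 + 107 + 594 = 771
SLOC (source only) = code = 594

Total LOC: 771, SLOC: 594


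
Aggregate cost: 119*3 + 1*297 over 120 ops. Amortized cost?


Formula: Amortized cost = Total cost / Operations
Total cost = (119 * 3) + (1 * 297)
Total cost = 357 + 297 = 654
Amortized = 654 / 120 = 5.45

5.45


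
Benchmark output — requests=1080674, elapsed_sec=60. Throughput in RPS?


Formula: throughput = requests / seconds
throughput = 1080674 / 60
throughput = 18011.23 requests/second

18011.23 requests/second


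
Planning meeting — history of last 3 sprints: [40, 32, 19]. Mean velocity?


Formula: Avg velocity = Total points / Number of sprints
Points: [40, 32, 19]
Sum = 40 + 32 + 19 = 91
Avg velocity = 91 / 3 = 30.33 points/sprint

30.33 points/sprint


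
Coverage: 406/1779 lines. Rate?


Coverage = covered / total * 100
Coverage = 406 / 1779 * 100
Coverage = 22.82%

22.82%


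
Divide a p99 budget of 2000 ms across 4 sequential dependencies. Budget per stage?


Formula: per_stage = total_budget / stages
per_stage = 2000 / 4
per_stage = 500.0 ms

500.0 ms


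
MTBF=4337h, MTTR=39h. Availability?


Availability = MTBF / (MTBF + MTTR)
Availability = 4337 / (4337 + 39)
Availability = 4337 / 4376
Availability = 99.1088%

99.1088%


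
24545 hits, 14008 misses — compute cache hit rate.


Formula: hit rate = hits / (hits + misses) * 100
hit rate = 24545 / (24545 + 14008) * 100
hit rate = 24545 / 38553 * 100
hit rate = 63.67%

63.67%


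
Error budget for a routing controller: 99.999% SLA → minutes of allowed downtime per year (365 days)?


Formula: allowed downtime = period * (100 - SLA) / 100
Period (year (365 days)) = 525600 minutes
Unavailability fraction = (100 - 99.999) / 100
Allowed downtime = 525600 * (100 - 99.999) / 100
Allowed downtime = 5.256 minutes

5.256 minutes


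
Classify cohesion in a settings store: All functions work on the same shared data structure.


Reasoning: Functions share data
Type: Communicational cohesion

Communicational cohesion


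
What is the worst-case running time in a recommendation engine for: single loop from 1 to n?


Reasoning: one pass through n items
Complexity: O(n)

O(n)


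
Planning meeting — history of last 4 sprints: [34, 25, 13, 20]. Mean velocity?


Formula: Avg velocity = Total points / Number of sprints
Points: [34, 25, 13, 20]
Sum = 34 + 25 + 13 + 20 = 92
Avg velocity = 92 / 4 = 23.0 points/sprint

23.0 points/sprint


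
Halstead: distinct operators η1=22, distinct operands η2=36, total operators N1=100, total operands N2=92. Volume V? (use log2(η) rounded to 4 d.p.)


Formula: V = N * log2(η), where N = N1 + N2 and η = η1 + η2
η = 22 + 36 = 58
N = 100 + 92 = 192
log2(58) ≈ 5.8580
V = 192 * 5.8580 = 1124.74

1124.74


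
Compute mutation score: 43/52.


Mutation score = killed / total * 100
Mutation score = 43 / 52 * 100
Mutation score = 82.69%

82.69%


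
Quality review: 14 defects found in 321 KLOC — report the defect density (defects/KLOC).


Defect density = defects / KLOC
Defect density = 14 / 321
Defect density = 0.044 defects/KLOC

0.044 defects/KLOC


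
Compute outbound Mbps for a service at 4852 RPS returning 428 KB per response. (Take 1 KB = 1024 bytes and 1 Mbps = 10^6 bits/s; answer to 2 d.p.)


Formula: Mbps = payload_bytes * RPS * 8 / 1e6
Payload per request = 428 KB = 428 * 1024 = 438272 bytes
Total bytes/sec = 438272 * 4852 = 2126495744
Total bits/sec = 2126495744 * 8 = 17011965952
Mbps = 17011965952 / 1e6 = 17011.97

17011.97 Mbps


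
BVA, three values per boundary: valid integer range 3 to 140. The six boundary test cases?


Range: [3, 140]
Boundaries: just below min, min, min+1, max-1, max, just above max
Values: [2, 3, 4, 139, 140, 141]

[2, 3, 4, 139, 140, 141]


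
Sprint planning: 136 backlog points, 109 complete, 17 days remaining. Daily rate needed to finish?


Formula: Required rate = Remaining points / Days left
Remaining = 136 - 109 = 27 points
Required rate = 27 / 17 = 1.59 points/day

1.59 points/day


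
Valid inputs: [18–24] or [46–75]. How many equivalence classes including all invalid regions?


Valid ranges: [18,24] and [46,75]
Class 1: x < 18 — invalid
Class 2: 18 ≤ x ≤ 24 — valid
Class 3: 24 < x < 46 — invalid (gap between ranges)
Class 4: 46 ≤ x ≤ 75 — valid
Class 5: x > 75 — invalid
Total equivalence classes: 5

5 equivalence classes


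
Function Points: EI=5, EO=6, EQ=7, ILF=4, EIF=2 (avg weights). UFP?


UFP = EI*4 + EO*5 + EQ*4 + ILF*10 + EIF*7
UFP = 5*4 + 6*5 + 7*4 + 4*10 + 2*7
UFP = 20 + 30 + 28 + 40 + 14
UFP = 132

132


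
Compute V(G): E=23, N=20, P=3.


Formula: V(G) = E - N + 2P
V(G) = 23 - 20 + 2*3
V(G) = 3 + 6
V(G) = 9

9


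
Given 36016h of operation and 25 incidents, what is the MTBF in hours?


Formula: MTBF = Total operating time / Number of failures
MTBF = 36016 / 25
MTBF = 1440.64 hours

1440.64 hours


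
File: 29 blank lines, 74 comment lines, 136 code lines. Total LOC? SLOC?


Total LOC = blank + comment + code
Total LOC = 29 + 74 + 136 = 239
SLOC (source only) = code = 136

Total LOC: 239, SLOC: 136


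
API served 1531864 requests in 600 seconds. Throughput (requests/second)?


Formula: throughput = requests / seconds
throughput = 1531864 / 600
throughput = 2553.11 requests/second

2553.11 requests/second


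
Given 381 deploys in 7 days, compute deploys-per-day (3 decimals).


Formula: deployments per day = releases / days
= 381 / 7
= 54.429 deploys/day
(equivalently, 381.0 deploys/week)

54.429 deploys/day


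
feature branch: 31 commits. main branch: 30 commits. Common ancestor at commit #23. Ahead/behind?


Common ancestor: commit #23
feature commits after divergence: 31 - 23 = 8
main commits after divergence: 30 - 23 = 7
feature is 8 commits ahead of main
main is 7 commits ahead of feature

feature ahead: 8, main ahead: 7


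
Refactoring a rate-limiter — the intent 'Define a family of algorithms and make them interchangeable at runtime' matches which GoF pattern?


This matches the Strategy pattern

Strategy


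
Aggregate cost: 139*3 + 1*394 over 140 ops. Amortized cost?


Formula: Amortized cost = Total cost / Operations
Total cost = (139 * 3) + (1 * 394)
Total cost = 417 + 394 = 811
Amortized = 811 / 140 = 5.7929

5.7929


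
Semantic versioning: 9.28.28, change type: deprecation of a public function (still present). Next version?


Current: 9.28.28
Change category: 'deprecation of a public function (still present)' → minor bump
SemVer rule: minor bump → increment MINOR, reset PATCH to 0 (MAJOR unchanged)
New: 9.29.0

9.29.0


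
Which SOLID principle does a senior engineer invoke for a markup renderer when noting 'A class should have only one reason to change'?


This describes the Single Responsibility Principle (SRP)

Single Responsibility Principle (SRP)


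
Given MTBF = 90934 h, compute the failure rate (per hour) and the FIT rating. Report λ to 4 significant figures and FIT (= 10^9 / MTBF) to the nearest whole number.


Formula: λ = 1 / MTBF; FIT = λ × 1e9 = 1e9 / MTBF
λ = 1 / 90934 ≈ 1.100e-05 failures/hour
FIT = 1e9 / 90934 ≈ 10997 failures per 1e9 hours (nearest whole number)

λ = 1.100e-05 /h, FIT = 10997
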